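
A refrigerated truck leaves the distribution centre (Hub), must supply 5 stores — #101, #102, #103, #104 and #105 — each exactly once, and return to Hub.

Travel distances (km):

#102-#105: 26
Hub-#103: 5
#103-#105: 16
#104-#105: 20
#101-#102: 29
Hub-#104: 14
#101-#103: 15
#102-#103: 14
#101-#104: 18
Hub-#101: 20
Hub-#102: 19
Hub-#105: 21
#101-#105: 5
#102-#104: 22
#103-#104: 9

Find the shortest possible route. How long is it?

There are 60 distinct closed tours to check (reversals are equivalent).
Hub-#101-#102-#103-#104-#105-Hub: 20+29+14+9+20+21 = 113
Hub-#101-#102-#103-#105-#104-Hub: 20+29+14+16+20+14 = 113
Hub-#101-#102-#104-#103-#105-Hub: 20+29+22+9+16+21 = 117
Hub-#101-#102-#104-#105-#103-Hub: 20+29+22+20+16+5 = 112
Hub-#101-#102-#105-#103-#104-Hub: 20+29+26+16+9+14 = 114
Hub-#101-#102-#105-#104-#103-Hub: 20+29+26+20+9+5 = 109
Hub-#101-#103-#102-#104-#105-Hub: 20+15+14+22+20+21 = 112
Hub-#101-#103-#102-#105-#104-Hub: 20+15+14+26+20+14 = 109
Hub-#101-#103-#104-#102-#105-Hub: 20+15+9+22+26+21 = 113
Hub-#101-#103-#104-#105-#102-Hub: 20+15+9+20+26+19 = 109
Hub-#101-#103-#105-#102-#104-Hub: 20+15+16+26+22+14 = 113
Hub-#101-#103-#105-#104-#102-Hub: 20+15+16+20+22+19 = 112
Hub-#101-#104-#102-#103-#105-Hub: 20+18+22+14+16+21 = 111
Hub-#101-#104-#102-#105-#103-Hub: 20+18+22+26+16+5 = 107
… (46 more)
Hub-#102-#105-#101-#104-#103-Hub: 19+26+5+18+9+5 = 82  ← best
The minimum is 82.
One optimal route: Hub → #102 → #105 → #101 → #104 → #103 → Hub (or its reverse).

Shortest round trip = 82 km.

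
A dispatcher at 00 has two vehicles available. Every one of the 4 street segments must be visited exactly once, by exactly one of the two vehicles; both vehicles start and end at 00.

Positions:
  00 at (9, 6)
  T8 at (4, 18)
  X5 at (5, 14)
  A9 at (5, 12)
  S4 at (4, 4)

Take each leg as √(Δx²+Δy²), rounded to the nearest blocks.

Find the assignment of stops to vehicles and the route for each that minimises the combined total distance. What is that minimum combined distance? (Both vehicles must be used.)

There are 2^3 − 1 = 7 ways to divide the 4 stops into two non-empty groups. For each, the best each vehicle can do is its own shortest tour through its group:
  {T8} + {X5, A9, S4}: 26 + 24 = 50
  {X5} + {T8, A9, S4}: 18 + 32 = 50
  {T8, X5} + {A9, S4}: 26 + 20 = 46
  {A9} + {T8, X5, S4}: 14 + 32 = 46
  {T8, A9} + {X5, S4}: 26 + 24 = 50
  {X5, A9} + {T8, S4}: 18 + 32 = 50
  … (7 splits in total)
  {T8, X5, A9} + {S4}: 26 + 10 = 36  ← best
Best: vehicle 1 00 → T8 → X5 → A9 → 00 = 26; vehicle 2 00 → S4 → 00 = 10; combined 36.

Minimum combined distance: 36 blocks.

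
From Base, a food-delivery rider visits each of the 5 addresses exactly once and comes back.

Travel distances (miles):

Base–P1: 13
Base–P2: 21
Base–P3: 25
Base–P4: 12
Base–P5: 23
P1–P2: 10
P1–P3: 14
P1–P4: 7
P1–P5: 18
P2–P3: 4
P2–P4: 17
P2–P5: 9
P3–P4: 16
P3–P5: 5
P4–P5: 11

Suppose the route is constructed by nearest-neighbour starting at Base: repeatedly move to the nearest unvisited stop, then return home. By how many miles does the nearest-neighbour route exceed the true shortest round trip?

6 miles longer than the optimal tour.

From Base: P4=12, P1=13, P2=21, P5=23, P3=25 → choose P4 (12).
From P4: P1=7, P5=11, P3=16, P2=17 → choose P1 (7).
From P1: P2=10, P3=14, P5=18 → choose P2 (10).
From P2: P3=4, P5=9 → choose P3 (4).
From P3: P5=5 → choose P5 (5).
NN route Base → P4 → P1 → P2 → P3 → P5 → Base costs 61.
Optimal: Base → P1 → P2 → P3 → P5 → P4 → Base costs 55 (by enumerating all 60 distinct tours).
Excess = 61 − 55 = 6.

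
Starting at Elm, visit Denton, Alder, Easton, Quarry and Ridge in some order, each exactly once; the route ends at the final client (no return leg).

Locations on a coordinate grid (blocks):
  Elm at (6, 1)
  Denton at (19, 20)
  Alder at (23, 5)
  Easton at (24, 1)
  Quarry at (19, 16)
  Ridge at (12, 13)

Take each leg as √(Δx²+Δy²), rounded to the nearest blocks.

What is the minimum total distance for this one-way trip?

Shortest open route: 43 blocks.

There are 5! = 120 possible orderings.
Elm → Denton → Alder → Easton → Quarry → Ridge: 23+16+4+16+8 = 67
Elm → Denton → Alder → Easton → Ridge → Quarry: 23+16+4+17+8 = 68
Elm → Denton → Alder → Quarry → Easton → Ridge: 23+16+12+16+17 = 84
Elm → Denton → Alder → Quarry → Ridge → Easton: 23+16+12+8+17 = 76
Elm → Denton → Alder → Ridge → Easton → Quarry: 23+16+14+17+16 = 86
Elm → Denton → Alder → Ridge → Quarry → Easton: 23+16+14+8+16 = 77
Elm → Denton → Easton → Alder → Quarry → Ridge: 23+20+4+12+8 = 67
Elm → Denton → Easton → Alder → Ridge → Quarry: 23+20+4+14+8 = 69
Elm → Denton → Easton → Quarry → Alder → Ridge: 23+20+16+12+14 = 85
Elm → Denton → Easton → Quarry → Ridge → Alder: 23+20+16+8+14 = 81
Elm → Denton → Easton → Ridge → Alder → Quarry: 23+20+17+14+12 = 86
Elm → Denton → Easton → Ridge → Quarry → Alder: 23+20+17+8+12 = 80
Elm → Denton → Quarry → Alder → Easton → Ridge: 23+4+12+4+17 = 60
Elm → Denton → Quarry → Alder → Ridge → Easton: 23+4+12+14+17 = 70
… (106 more)
Elm → Ridge → Denton → Quarry → Alder → Easton: 13+10+4+12+4 = 43  ← best
The minimum is 43.
One shortest path: Elm → Ridge → Denton → Quarry → Alder → Easton.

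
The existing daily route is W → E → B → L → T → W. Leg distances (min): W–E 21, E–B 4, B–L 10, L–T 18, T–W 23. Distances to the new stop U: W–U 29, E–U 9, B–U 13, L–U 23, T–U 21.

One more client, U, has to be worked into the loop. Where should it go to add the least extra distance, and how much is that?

Minimum extra distance: 17 min, inserting U between W and E.

Insertion cost between consecutive stops i–j is d(i,U) + d(U,j) − d(i,j):
  between W and E: 29 + 9 − 21 = 17
  between E and B: 9 + 13 − 4 = 18
  between B and L: 13 + 23 − 10 = 26
  between L and T: 23 + 21 − 18 = 26
  between T and W: 21 + 29 − 23 = 27
Cheapest insertion is between W and E, adding 17.
New total = 76 + 17 = 93.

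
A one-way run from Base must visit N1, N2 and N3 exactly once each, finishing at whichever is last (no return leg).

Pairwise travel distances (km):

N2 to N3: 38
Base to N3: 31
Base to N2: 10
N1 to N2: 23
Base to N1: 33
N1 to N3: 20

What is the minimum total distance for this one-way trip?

Minimum one-way distance = 53 km.

There are 3! = 6 possible orderings.
Base → N1 → N2 → N3: 33+23+38 = 94
Base → N1 → N3 → N2: 33+20+38 = 91
Base → N2 → N1 → N3: 10+23+20 = 53
Base → N2 → N3 → N1: 10+38+20 = 68
Base → N3 → N1 → N2: 31+20+23 = 74
Base → N3 → N2 → N1: 31+38+23 = 92
The minimum is 53.
One shortest path: Base → N2 → N1 → N3.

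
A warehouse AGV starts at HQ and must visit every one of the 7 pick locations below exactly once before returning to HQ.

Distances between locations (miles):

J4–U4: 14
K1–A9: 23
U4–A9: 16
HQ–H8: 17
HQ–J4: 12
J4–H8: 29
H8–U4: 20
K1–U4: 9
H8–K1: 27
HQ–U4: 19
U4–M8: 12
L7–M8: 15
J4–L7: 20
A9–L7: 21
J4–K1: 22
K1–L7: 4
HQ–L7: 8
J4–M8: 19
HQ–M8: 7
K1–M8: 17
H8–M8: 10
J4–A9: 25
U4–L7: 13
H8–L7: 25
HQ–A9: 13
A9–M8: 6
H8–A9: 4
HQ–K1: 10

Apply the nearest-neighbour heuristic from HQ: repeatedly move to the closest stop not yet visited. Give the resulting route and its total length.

At HQ the remaining stops are M8 7, L7 8, K1 10, J4 12, A9 13, H8 17, U4 19; go to M8.
At M8 the remaining stops are A9 6, H8 10, U4 12, L7 15, K1 17, J4 19; go to A9.
At A9 the remaining stops are H8 4, U4 16, L7 21, K1 23, J4 25; go to H8.
At H8 the remaining stops are U4 20, L7 25, K1 27, J4 29; go to U4.
At U4 the remaining stops are K1 9, L7 13, J4 14; go to K1.
At K1 the remaining stops are L7 4, J4 22; go to L7.
At L7 the remaining stops are J4 20; go to J4.
Return J4→HQ: 12.
Total = 7 + 6 + 4 + 20 + 9 + 4 + 20 + 12 = 82.

Nearest-neighbour total = 82 miles; route HQ → M8 → A9 → H8 → U4 → K1 → L7 → J4 → HQ.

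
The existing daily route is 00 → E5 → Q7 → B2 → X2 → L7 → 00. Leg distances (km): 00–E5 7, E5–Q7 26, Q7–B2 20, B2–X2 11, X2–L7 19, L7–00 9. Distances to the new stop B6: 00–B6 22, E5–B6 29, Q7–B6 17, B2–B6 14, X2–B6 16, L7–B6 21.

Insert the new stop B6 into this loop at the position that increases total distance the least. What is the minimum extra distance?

Minimum extra distance: 11 km, inserting B6 between Q7 and B2.

Insertion cost between consecutive stops i–j is d(i,B6) + d(B6,j) − d(i,j):
  between 00 and E5: 22 + 29 − 7 = 44
  between E5 and Q7: 29 + 17 − 26 = 20
  between Q7 and B2: 17 + 14 − 20 = 11
  between B2 and X2: 14 + 16 − 11 = 19
  between X2 and L7: 16 + 21 − 19 = 18
  between L7 and 00: 21 + 22 − 9 = 34
Cheapest insertion is between Q7 and B2, adding 11.
New total = 92 + 11 = 103.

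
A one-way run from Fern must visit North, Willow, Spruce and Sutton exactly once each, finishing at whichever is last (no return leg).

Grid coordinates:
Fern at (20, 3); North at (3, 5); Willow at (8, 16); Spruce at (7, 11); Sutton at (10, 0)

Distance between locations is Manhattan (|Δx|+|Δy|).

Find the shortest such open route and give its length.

There are 4! = 24 possible orderings.
Fern→North→Willow→Spruce→Sutton: 19+16+6+14 = 55
Fern→North→Willow→Sutton→Spruce: 19+16+18+14 = 67
Fern→North→Spruce→Willow→Sutton: 19+10+6+18 = 53
Fern→North→Spruce→Sutton→Willow: 19+10+14+18 = 61
Fern→North→Sutton→Willow→Spruce: 19+12+18+6 = 55
Fern→North→Sutton→Spruce→Willow: 19+12+14+6 = 51
Fern→Willow→North→Spruce→Sutton: 25+16+10+14 = 65
Fern→Willow→North→Sutton→Spruce: 25+16+12+14 = 67
Fern→Willow→Spruce→North→Sutton: 25+6+10+12 = 53
Fern→Willow→Spruce→Sutton→North: 25+6+14+12 = 57
Fern→Willow→Sutton→North→Spruce: 25+18+12+10 = 65
Fern→Willow→Sutton→Spruce→North: 25+18+14+10 = 67
Fern→Spruce→North→Willow→Sutton: 21+10+16+18 = 65
Fern→Spruce→North→Sutton→Willow: 21+10+12+18 = 61
… (10 more)
Fern→Sutton→North→Spruce→Willow: 13+12+10+6 = 41  ← best
The minimum is 41.
One shortest path: Fern → Sutton → North → Spruce → Willow.

Shortest open route: 41.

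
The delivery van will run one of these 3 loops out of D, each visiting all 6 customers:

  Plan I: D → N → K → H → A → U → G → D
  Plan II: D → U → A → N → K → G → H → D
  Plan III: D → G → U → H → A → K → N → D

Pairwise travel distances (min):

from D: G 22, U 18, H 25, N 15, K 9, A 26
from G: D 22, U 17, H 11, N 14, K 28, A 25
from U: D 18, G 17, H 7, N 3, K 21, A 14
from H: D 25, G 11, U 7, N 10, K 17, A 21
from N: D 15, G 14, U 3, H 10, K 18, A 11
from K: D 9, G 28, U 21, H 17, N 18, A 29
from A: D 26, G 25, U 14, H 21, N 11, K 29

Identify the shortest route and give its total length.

Plan I: 15 + 18 + 17 + 21 + 14 + 17 + 22 = 124
Plan II: 18 + 14 + 11 + 18 + 28 + 11 + 25 = 125
Plan III: 22 + 17 + 7 + 21 + 29 + 18 + 15 = 129

Shortest is Plan I, total 124 min.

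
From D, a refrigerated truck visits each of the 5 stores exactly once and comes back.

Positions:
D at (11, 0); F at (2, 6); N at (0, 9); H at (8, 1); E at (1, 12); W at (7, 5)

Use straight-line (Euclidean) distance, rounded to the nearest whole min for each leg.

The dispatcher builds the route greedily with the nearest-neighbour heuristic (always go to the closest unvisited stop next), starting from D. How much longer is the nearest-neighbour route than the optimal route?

The nearest-neighbour route is 2 min longer than optimal.

From D: H=3, W=6, F=11, N=14, E=16 → choose H (3).
From H: W=4, F=8, N=11, E=13 → choose W (4).
From W: F=5, N=8, E=9 → choose F (5).
From F: N=4, E=6 → choose N (4).
From N: E=3 → choose E (3).
NN route D → H → W → F → N → E → D costs 35.
Optimal: D → H → F → N → E → W → D costs 33 (by enumerating all 60 distinct tours).
Excess = 35 − 33 = 2.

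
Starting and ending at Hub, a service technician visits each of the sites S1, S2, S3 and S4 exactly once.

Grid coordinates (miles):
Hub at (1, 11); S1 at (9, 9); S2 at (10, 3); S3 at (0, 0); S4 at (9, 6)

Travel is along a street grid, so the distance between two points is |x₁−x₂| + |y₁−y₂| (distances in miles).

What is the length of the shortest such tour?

With 4 stops there are 4!/2 = 12 distinct round trips (a route and its reverse cost the same).
Hub → S1 → S2 → S3 → S4 → Hub: 10+7+13+15+13 = 58
Hub → S1 → S2 → S4 → S3 → Hub: 10+7+4+15+12 = 48
Hub → S1 → S3 → S2 → S4 → Hub: 10+18+13+4+13 = 58
Hub → S1 → S3 → S4 → S2 → Hub: 10+18+15+4+17 = 64
Hub → S1 → S4 → S2 → S3 → Hub: 10+3+4+13+12 = 42
Hub → S1 → S4 → S3 → S2 → Hub: 10+3+15+13+17 = 58
Hub → S2 → S1 → S3 → S4 → Hub: 17+7+18+15+13 = 70
Hub → S2 → S1 → S4 → S3 → Hub: 17+7+3+15+12 = 54
Hub → S2 → S3 → S1 → S4 → Hub: 17+13+18+3+13 = 64
Hub → S2 → S4 → S1 → S3 → Hub: 17+4+3+18+12 = 54
Hub → S3 → S1 → S2 → S4 → Hub: 12+18+7+4+13 = 54
Hub → S3 → S2 → S1 → S4 → Hub: 12+13+7+3+13 = 48
The minimum is 42.
One optimal route: Hub → S1 → S4 → S2 → S3 → Hub (or its reverse).

Minimum total distance: 42 miles.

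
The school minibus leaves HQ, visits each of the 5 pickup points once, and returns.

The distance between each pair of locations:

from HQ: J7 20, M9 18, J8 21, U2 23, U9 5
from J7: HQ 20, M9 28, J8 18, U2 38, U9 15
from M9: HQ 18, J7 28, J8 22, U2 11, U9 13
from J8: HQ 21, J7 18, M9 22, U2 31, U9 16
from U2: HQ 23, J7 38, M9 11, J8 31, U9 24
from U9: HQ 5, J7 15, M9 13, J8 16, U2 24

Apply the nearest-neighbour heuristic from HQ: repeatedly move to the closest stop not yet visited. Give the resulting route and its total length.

HQ → [U9:5 / M9:18 / J7:20 / J8:21 / U2:23] → U9 (5)
U9 → [M9:13 / J7:15 / J8:16 / U2:24] → M9 (13)
M9 → [U2:11 / J8:22 / J7:28] → U2 (11)
U2 → [J8:31 / J7:38] → J8 (31)
J8 → [J7:18] → J7 (18)
Return J7→HQ: 20.
Total = 5 + 13 + 11 + 31 + 18 + 20 = 98.

98 along HQ → U9 → M9 → U2 → J8 → J7 → HQ.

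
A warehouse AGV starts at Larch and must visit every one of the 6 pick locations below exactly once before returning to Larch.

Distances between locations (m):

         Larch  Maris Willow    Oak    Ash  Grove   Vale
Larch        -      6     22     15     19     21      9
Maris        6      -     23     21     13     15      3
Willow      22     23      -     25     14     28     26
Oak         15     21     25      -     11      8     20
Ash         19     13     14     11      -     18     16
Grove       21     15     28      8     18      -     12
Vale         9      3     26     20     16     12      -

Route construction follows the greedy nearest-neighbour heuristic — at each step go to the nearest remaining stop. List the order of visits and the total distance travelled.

Nearest-neighbour total = 76 m; route Larch → Maris → Vale → Grove → Oak → Ash → Willow → Larch.

Larch → [Maris:6 / Vale:9 / Oak:15 / Ash:19 / Grove:21 / Willow:22] → Maris (6)
Maris → [Vale:3 / Ash:13 / Grove:15 / Oak:21 / Willow:23] → Vale (3)
Vale → [Grove:12 / Ash:16 / Oak:20 / Willow:26] → Grove (12)
Grove → [Oak:8 / Ash:18 / Willow:28] → Oak (8)
Oak → [Ash:11 / Willow:25] → Ash (11)
Ash → [Willow:14] → Willow (14)
Return Willow→Larch: 22.
Total = 6 + 3 + 12 + 8 + 11 + 14 + 22 = 76.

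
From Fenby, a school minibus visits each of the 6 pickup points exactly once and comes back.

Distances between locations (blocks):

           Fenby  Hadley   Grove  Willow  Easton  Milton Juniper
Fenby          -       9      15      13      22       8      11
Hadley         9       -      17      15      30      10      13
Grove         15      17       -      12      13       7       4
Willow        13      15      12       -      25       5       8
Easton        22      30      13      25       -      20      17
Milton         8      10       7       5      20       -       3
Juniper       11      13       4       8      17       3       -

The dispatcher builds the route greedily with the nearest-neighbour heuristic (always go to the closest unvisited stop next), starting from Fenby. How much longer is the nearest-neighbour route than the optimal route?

The nearest-neighbour route is 23 blocks longer than optimal.

From Fenby: Milton=8, Hadley=9, Juniper=11, Willow=13, Grove=15, Easton=22 → choose Milton (8).
From Milton: Juniper=3, Willow=5, Grove=7, Hadley=10, Easton=20 → choose Juniper (3).
From Juniper: Grove=4, Willow=8, Hadley=13, Easton=17 → choose Grove (4).
From Grove: Willow=12, Easton=13, Hadley=17 → choose Willow (12).
From Willow: Hadley=15, Easton=25 → choose Hadley (15).
From Hadley: Easton=30 → choose Easton (30).
NN route Fenby → Milton → Juniper → Grove → Willow → Hadley → Easton → Fenby costs 94.
Optimal: Fenby → Hadley → Willow → Milton → Juniper → Grove → Easton → Fenby costs 71 (by enumerating all 360 distinct tours).
Excess = 94 − 71 = 23.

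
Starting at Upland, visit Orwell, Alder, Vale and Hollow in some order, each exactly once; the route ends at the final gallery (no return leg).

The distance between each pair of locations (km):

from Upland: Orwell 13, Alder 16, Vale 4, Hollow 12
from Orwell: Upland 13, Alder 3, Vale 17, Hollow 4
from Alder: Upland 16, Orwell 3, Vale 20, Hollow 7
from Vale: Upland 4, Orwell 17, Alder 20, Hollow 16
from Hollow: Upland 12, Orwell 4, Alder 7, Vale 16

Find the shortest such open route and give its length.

There are 4! = 24 possible orderings.
Upland → Orwell → Alder → Vale → Hollow: 13+3+20+16 = 52
Upland → Orwell → Alder → Hollow → Vale: 13+3+7+16 = 39
Upland → Orwell → Vale → Alder → Hollow: 13+17+20+7 = 57
Upland → Orwell → Vale → Hollow → Alder: 13+17+16+7 = 53
Upland → Orwell → Hollow → Alder → Vale: 13+4+7+20 = 44
Upland → Orwell → Hollow → Vale → Alder: 13+4+16+20 = 53
Upland → Alder → Orwell → Vale → Hollow: 16+3+17+16 = 52
Upland → Alder → Orwell → Hollow → Vale: 16+3+4+16 = 39
Upland → Alder → Vale → Orwell → Hollow: 16+20+17+4 = 57
Upland → Alder → Vale → Hollow → Orwell: 16+20+16+4 = 56
Upland → Alder → Hollow → Orwell → Vale: 16+7+4+17 = 44
Upland → Alder → Hollow → Vale → Orwell: 16+7+16+17 = 56
Upland → Vale → Orwell → Alder → Hollow: 4+17+3+7 = 31
Upland → Vale → Orwell → Hollow → Alder: 4+17+4+7 = 32
… (10 more)
Upland → Vale → Hollow → Orwell → Alder: 4+16+4+3 = 27  ← best
The minimum is 27.
One shortest path: Upland → Vale → Hollow → Orwell → Alder.

27 km — the minimum one-way total.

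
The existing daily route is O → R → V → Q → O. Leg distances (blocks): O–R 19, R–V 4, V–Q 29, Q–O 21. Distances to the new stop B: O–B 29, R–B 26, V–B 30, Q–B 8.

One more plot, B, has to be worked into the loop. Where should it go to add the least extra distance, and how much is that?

Adding 9 blocks by placing B on the V–Q leg.

Insertion cost between consecutive stops i–j is d(i,B) + d(B,j) − d(i,j):
  between O and R: 29 + 26 − 19 = 36
  between R and V: 26 + 30 − 4 = 52
  between V and Q: 30 + 8 − 29 = 9
  between Q and O: 8 + 29 − 21 = 16
Cheapest insertion is between V and Q, adding 9.
New total = 73 + 9 = 82.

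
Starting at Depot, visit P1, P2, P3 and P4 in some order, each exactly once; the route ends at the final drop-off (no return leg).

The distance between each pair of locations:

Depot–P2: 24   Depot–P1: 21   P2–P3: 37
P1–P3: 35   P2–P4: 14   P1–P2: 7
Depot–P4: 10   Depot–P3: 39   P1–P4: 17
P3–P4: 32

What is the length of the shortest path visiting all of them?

There are 4! = 24 possible orderings.
Depot → P1 → P2 → P3 → P4: 21+7+37+32 = 97
Depot → P1 → P2 → P4 → P3: 21+7+14+32 = 74
Depot → P1 → P3 → P2 → P4: 21+35+37+14 = 107
Depot → P1 → P3 → P4 → P2: 21+35+32+14 = 102
Depot → P1 → P4 → P2 → P3: 21+17+14+37 = 89
Depot → P1 → P4 → P3 → P2: 21+17+32+37 = 107
Depot → P2 → P1 → P3 → P4: 24+7+35+32 = 98
Depot → P2 → P1 → P4 → P3: 24+7+17+32 = 80
Depot → P2 → P3 → P1 → P4: 24+37+35+17 = 113
Depot → P2 → P3 → P4 → P1: 24+37+32+17 = 110
Depot → P2 → P4 → P1 → P3: 24+14+17+35 = 90
Depot → P2 → P4 → P3 → P1: 24+14+32+35 = 105
Depot → P3 → P1 → P2 → P4: 39+35+7+14 = 95
Depot → P3 → P1 → P4 → P2: 39+35+17+14 = 105
… (10 more)
Depot → P4 → P2 → P1 → P3: 10+14+7+35 = 66  ← best
The minimum is 66.
One shortest path: Depot → P4 → P2 → P1 → P3.

Minimum one-way distance = 66.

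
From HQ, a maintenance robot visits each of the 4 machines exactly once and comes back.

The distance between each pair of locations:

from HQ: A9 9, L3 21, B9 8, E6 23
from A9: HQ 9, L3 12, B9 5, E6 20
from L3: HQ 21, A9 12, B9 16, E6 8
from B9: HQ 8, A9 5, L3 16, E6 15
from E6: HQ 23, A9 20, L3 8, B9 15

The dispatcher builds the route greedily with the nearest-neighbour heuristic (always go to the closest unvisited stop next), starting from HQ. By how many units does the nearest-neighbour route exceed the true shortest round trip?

Excess over optimum: 4.

HQ: B9=8, A9=9, L3=21, E6=23 ⇒ B9
B9: A9=5, E6=15, L3=16 ⇒ A9
A9: L3=12, E6=20 ⇒ L3
L3: E6=8 ⇒ E6
NN route HQ → B9 → A9 → L3 → E6 → HQ costs 56.
Optimal: HQ → A9 → L3 → E6 → B9 → HQ costs 52 (by enumerating all 12 distinct tours).
Excess = 56 − 52 = 4.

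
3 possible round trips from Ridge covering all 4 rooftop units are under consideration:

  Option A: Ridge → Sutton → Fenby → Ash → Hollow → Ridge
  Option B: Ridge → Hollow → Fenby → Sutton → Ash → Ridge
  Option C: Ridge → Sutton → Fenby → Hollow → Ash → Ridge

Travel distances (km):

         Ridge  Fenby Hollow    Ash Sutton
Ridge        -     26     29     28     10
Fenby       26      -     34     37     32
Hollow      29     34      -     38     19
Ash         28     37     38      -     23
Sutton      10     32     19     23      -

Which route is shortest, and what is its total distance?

Option A: 10 + 32 + 37 + 38 + 29 = 146
Option B: 29 + 34 + 32 + 23 + 28 = 146
Option C: 10 + 32 + 34 + 38 + 28 = 142

142 km — Option C is the shortest.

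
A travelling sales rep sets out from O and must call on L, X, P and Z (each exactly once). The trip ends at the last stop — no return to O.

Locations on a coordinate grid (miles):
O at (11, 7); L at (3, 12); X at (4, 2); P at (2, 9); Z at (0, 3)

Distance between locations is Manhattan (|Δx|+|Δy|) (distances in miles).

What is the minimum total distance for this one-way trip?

Shortest open route: 29 miles.

There are 4! = 24 possible orderings.
O→L→X→P→Z: 13+11+9+8 = 41
O→L→X→Z→P: 13+11+5+8 = 37
O→L→P→X→Z: 13+4+9+5 = 31
O→L→P→Z→X: 13+4+8+5 = 30
O→L→Z→X→P: 13+12+5+9 = 39
O→L→Z→P→X: 13+12+8+9 = 42
O→X→L→P→Z: 12+11+4+8 = 35
O→X→L→Z→P: 12+11+12+8 = 43
O→X→P→L→Z: 12+9+4+12 = 37
O→X→P→Z→L: 12+9+8+12 = 41
O→X→Z→L→P: 12+5+12+4 = 33
O→X→Z→P→L: 12+5+8+4 = 29
O→P→L→X→Z: 11+4+11+5 = 31
O→P→L→Z→X: 11+4+12+5 = 32
… (10 more)
The minimum is 29.
One shortest path: O → X → Z → P → L.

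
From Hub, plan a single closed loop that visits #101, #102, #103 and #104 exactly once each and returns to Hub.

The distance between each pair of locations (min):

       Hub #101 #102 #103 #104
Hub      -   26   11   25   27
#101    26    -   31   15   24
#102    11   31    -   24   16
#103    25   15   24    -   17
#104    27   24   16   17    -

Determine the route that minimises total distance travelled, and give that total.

With 4 stops there are 4!/2 = 12 distinct round trips (a route and its reverse cost the same).
Hub - #101 - #102 - #103 - #104 - Hub: 26+31+24+17+27 = 125
Hub - #101 - #102 - #104 - #103 - Hub: 26+31+16+17+25 = 115
Hub - #101 - #103 - #102 - #104 - Hub: 26+15+24+16+27 = 108
Hub - #101 - #103 - #104 - #102 - Hub: 26+15+17+16+11 = 85
Hub - #101 - #104 - #102 - #103 - Hub: 26+24+16+24+25 = 115
Hub - #101 - #104 - #103 - #102 - Hub: 26+24+17+24+11 = 102
Hub - #102 - #101 - #103 - #104 - Hub: 11+31+15+17+27 = 101
Hub - #102 - #101 - #104 - #103 - Hub: 11+31+24+17+25 = 108
Hub - #102 - #103 - #101 - #104 - Hub: 11+24+15+24+27 = 101
Hub - #102 - #104 - #101 - #103 - Hub: 11+16+24+15+25 = 91
Hub - #103 - #101 - #102 - #104 - Hub: 25+15+31+16+27 = 114
Hub - #103 - #102 - #101 - #104 - Hub: 25+24+31+24+27 = 131
The minimum is 85.
One optimal route: Hub → #101 → #103 → #104 → #102 → Hub (or its reverse).

85 min — the shortest possible round trip.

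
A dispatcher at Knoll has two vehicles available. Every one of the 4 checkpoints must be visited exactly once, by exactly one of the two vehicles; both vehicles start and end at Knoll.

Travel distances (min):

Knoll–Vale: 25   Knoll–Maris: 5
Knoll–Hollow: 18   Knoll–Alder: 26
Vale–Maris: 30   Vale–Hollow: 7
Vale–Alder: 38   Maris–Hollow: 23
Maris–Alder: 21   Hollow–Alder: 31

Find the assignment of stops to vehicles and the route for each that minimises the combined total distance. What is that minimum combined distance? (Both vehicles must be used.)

Check every non-empty split of the stops between the two vehicles; for each half take its own optimal tour:
  {Vale} + {Maris, Hollow, Alder}: 50 + 75 = 125
  {Maris} + {Vale, Hollow, Alder}: 10 + 89 = 99
  {Vale, Maris} + {Hollow, Alder}: 60 + 75 = 135
  {Hollow} + {Vale, Maris, Alder}: 36 + 89 = 125
  {Vale, Hollow} + {Maris, Alder}: 50 + 52 = 102
  {Maris, Hollow} + {Vale, Alder}: 46 + 89 = 135
  … (7 splits in total)
Best: vehicle 1 Knoll → Maris → Knoll = 10; vehicle 2 Knoll → Vale → Hollow → Alder → Knoll = 89; combined 99.

Minimum combined distance: 99 min.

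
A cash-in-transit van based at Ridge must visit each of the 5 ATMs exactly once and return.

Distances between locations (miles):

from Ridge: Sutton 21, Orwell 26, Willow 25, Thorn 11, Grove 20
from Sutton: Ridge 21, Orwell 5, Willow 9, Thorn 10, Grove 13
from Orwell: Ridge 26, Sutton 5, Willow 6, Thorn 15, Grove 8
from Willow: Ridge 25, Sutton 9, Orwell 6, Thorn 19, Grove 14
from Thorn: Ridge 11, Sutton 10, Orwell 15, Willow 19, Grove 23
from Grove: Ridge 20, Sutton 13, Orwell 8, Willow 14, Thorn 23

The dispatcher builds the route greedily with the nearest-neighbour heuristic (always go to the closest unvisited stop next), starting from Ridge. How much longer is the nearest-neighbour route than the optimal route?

From Ridge: Thorn=11, Grove=20, Sutton=21, Willow=25, Orwell=26 → choose Thorn (11).
From Thorn: Sutton=10, Orwell=15, Willow=19, Grove=23 → choose Sutton (10).
From Sutton: Orwell=5, Willow=9, Grove=13 → choose Orwell (5).
From Orwell: Willow=6, Grove=8 → choose Willow (6).
From Willow: Grove=14 → choose Grove (14).
NN route Ridge → Thorn → Sutton → Orwell → Willow → Grove → Ridge costs 66.
Optimal: Ridge → Thorn → Sutton → Willow → Orwell → Grove → Ridge costs 64 (by enumerating all 60 distinct tours).
Excess = 66 − 64 = 2.

The nearest-neighbour route is 2 miles longer than optimal.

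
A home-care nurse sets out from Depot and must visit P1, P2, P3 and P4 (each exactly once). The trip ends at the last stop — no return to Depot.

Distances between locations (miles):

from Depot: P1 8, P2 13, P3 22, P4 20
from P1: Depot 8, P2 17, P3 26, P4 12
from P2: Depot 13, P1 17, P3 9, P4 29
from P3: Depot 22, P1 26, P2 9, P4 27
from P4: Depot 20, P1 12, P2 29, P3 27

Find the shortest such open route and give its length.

There are 4! = 24 possible orderings.
Depot→P1→P2→P3→P4: 8+17+9+27 = 61
Depot→P1→P2→P4→P3: 8+17+29+27 = 81
Depot→P1→P3→P2→P4: 8+26+9+29 = 72
Depot→P1→P3→P4→P2: 8+26+27+29 = 90
Depot→P1→P4→P2→P3: 8+12+29+9 = 58
Depot→P1→P4→P3→P2: 8+12+27+9 = 56
Depot→P2→P1→P3→P4: 13+17+26+27 = 83
Depot→P2→P1→P4→P3: 13+17+12+27 = 69
Depot→P2→P3→P1→P4: 13+9+26+12 = 60
Depot→P2→P3→P4→P1: 13+9+27+12 = 61
Depot→P2→P4→P1→P3: 13+29+12+26 = 80
Depot→P2→P4→P3→P1: 13+29+27+26 = 95
Depot→P3→P1→P2→P4: 22+26+17+29 = 94
Depot→P3→P1→P4→P2: 22+26+12+29 = 89
… (10 more)
The minimum is 56.
One shortest path: Depot → P1 → P4 → P3 → P2.

Minimum one-way distance = 56 miles.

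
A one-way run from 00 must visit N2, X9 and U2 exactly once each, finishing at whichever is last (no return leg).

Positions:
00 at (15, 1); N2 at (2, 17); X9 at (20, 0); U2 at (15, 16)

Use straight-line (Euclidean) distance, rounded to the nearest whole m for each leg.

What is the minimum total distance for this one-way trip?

35 m — the minimum one-way total.

There are 3! = 6 possible orderings.
00→N2→X9→U2: 21+25+17 = 63
00→N2→U2→X9: 21+13+17 = 51
00→X9→N2→U2: 5+25+13 = 43
00→X9→U2→N2: 5+17+13 = 35
00→U2→N2→X9: 15+13+25 = 53
00→U2→X9→N2: 15+17+25 = 57
The minimum is 35.
One shortest path: 00 → X9 → U2 → N2.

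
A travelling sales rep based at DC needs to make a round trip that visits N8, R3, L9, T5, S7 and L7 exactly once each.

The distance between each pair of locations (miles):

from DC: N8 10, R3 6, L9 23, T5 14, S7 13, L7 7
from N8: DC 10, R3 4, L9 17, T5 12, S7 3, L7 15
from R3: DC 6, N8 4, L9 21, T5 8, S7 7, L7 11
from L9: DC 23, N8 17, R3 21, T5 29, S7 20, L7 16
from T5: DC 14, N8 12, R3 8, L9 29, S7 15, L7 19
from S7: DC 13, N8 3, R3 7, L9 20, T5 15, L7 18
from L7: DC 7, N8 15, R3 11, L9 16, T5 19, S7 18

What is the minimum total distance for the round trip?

With 6 stops there are 6!/2 = 360 distinct round trips (a route and its reverse cost the same).
DC - N8 - R3 - L9 - T5 - S7 - L7 - DC: 10+4+21+29+15+18+7 = 104
DC - N8 - R3 - L9 - T5 - L7 - S7 - DC: 10+4+21+29+19+18+13 = 114
DC - N8 - R3 - L9 - S7 - T5 - L7 - DC: 10+4+21+20+15+19+7 = 96
DC - N8 - R3 - L9 - S7 - L7 - T5 - DC: 10+4+21+20+18+19+14 = 106
DC - N8 - R3 - L9 - L7 - T5 - S7 - DC: 10+4+21+16+19+15+13 = 98
DC - N8 - R3 - L9 - L7 - S7 - T5 - DC: 10+4+21+16+18+15+14 = 98
DC - N8 - R3 - T5 - L9 - S7 - L7 - DC: 10+4+8+29+20+18+7 = 96
DC - N8 - R3 - T5 - L9 - L7 - S7 - DC: 10+4+8+29+16+18+13 = 98
… (352 more)
DC - R3 - T5 - N8 - S7 - L9 - L7 - DC: 6+8+12+3+20+16+7 = 72  ← best
The minimum is 72.
One optimal route: DC → R3 → T5 → N8 → S7 → L9 → L7 → DC (or its reverse).

Shortest round trip = 72 miles.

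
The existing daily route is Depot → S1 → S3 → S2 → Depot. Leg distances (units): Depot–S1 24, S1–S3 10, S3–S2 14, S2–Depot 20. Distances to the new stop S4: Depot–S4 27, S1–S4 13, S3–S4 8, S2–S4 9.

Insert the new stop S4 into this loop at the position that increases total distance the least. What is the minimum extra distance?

Insertion cost between consecutive stops i–j is d(i,S4) + d(S4,j) − d(i,j):
  between Depot and S1: 27 + 13 − 24 = 16
  between S1 and S3: 13 + 8 − 10 = 11
  between S3 and S2: 8 + 9 − 14 = 3
  between S2 and Depot: 9 + 27 − 20 = 16
Cheapest insertion is between S3 and S2, adding 3.
New total = 68 + 3 = 71.

Minimum extra distance: 3, inserting S4 between S3 and S2.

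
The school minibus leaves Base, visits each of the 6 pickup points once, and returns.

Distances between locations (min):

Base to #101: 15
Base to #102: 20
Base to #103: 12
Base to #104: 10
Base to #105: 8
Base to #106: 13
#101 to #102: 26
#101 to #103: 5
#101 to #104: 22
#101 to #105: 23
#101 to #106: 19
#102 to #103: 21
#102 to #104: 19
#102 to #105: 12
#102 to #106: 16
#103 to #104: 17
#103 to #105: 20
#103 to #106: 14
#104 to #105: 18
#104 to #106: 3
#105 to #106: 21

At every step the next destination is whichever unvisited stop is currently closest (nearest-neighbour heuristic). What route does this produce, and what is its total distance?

Total distance 76 min via the nearest-neighbour route Base → #105 → #102 → #106 → #104 → #103 → #101 → Base.

Base → [#105:8 / #104:10 / #103:12 / #106:13 / #101:15 / #102:20] → #105 (8)
#105 → [#102:12 / #104:18 / #103:20 / #106:21 / #101:23] → #102 (12)
#102 → [#106:16 / #104:19 / #103:21 / #101:26] → #106 (16)
#106 → [#104:3 / #103:14 / #101:19] → #104 (3)
#104 → [#103:17 / #101:22] → #103 (17)
#103 → [#101:5] → #101 (5)
Return #101→Base: 15.
Total = 8 + 12 + 16 + 3 + 17 + 5 + 15 = 76.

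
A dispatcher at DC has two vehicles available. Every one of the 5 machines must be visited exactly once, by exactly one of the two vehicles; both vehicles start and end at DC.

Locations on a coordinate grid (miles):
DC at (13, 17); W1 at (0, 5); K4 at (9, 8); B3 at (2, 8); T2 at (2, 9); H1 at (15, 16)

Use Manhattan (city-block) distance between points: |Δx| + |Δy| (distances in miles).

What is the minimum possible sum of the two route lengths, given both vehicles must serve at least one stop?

Try each way of splitting the stops between the two vehicles (each non-empty) and, for each split, find the best tour for each vehicle:
  {W1} + {K4, B3, T2, H1}: 50 + 44 = 94
  {K4} + {W1, B3, T2, H1}: 26 + 54 = 80
  {W1, K4} + {B3, T2, H1}: 50 + 44 = 94
  {B3} + {W1, K4, T2, H1}: 40 + 54 = 94
  {W1, B3} + {K4, T2, H1}: 50 + 44 = 94
  {K4, B3} + {W1, T2, H1}: 40 + 54 = 94
  … (15 splits in total)
  {W1, K4, B3, T2} + {H1}: 50 + 6 = 56  ← best
Best: vehicle 1 DC → K4 → W1 → B3 → T2 → DC = 50; vehicle 2 DC → H1 → DC = 6; combined 56.

56 miles — the smallest possible combined total.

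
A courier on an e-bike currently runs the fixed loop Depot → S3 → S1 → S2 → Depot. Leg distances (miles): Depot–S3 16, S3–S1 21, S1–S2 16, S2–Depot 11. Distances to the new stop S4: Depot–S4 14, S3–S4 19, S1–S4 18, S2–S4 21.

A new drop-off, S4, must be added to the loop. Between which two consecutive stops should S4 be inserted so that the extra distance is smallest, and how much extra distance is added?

+16 miles — insert S4 between S3 and S1.

Insertion cost between consecutive stops i–j is d(i,S4) + d(S4,j) − d(i,j):
  between Depot and S3: 14 + 19 − 16 = 17
  between S3 and S1: 19 + 18 − 21 = 16
  between S1 and S2: 18 + 21 − 16 = 23
  between S2 and Depot: 21 + 14 − 11 = 24
Cheapest insertion is between S3 and S1, adding 16.
New total = 64 + 16 = 80.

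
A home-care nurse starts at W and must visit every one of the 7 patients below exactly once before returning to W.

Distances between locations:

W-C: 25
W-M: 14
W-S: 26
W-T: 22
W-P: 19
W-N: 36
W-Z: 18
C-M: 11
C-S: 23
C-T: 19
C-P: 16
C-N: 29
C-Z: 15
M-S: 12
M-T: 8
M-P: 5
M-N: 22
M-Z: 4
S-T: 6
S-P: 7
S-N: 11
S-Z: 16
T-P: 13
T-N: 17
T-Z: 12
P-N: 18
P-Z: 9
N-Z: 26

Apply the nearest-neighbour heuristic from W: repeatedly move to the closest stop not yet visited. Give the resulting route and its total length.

W → [M:14 / Z:18 / P:19 / T:22 / C:25 / S:26 / N:36] → M (14)
M → [Z:4 / P:5 / T:8 / C:11 / S:12 / N:22] → Z (4)
Z → [P:9 / T:12 / C:15 / S:16 / N:26] → P (9)
P → [S:7 / T:13 / C:16 / N:18] → S (7)
S → [T:6 / N:11 / C:23] → T (6)
T → [N:17 / C:19] → N (17)
N → [C:29] → C (29)
Return C→W: 25.
Total = 14 + 4 + 9 + 7 + 6 + 17 + 29 + 25 = 111.

111 along W → M → Z → P → S → T → N → C → W.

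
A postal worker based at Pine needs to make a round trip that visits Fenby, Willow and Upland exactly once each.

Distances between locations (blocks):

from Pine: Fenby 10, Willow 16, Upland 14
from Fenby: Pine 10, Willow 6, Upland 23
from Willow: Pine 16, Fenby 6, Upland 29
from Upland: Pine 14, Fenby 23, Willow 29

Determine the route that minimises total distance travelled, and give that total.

Shortest round trip = 59 blocks.

There are 3 distinct closed tours to check (reversals are equivalent).
Pine→Fenby→Willow→Upland→Pine: 10+6+29+14 = 59
Pine→Fenby→Upland→Willow→Pine: 10+23+29+16 = 78
Pine→Willow→Fenby→Upland→Pine: 16+6+23+14 = 59
The minimum is 59.
One optimal route: Pine → Fenby → Willow → Upland → Pine (or its reverse).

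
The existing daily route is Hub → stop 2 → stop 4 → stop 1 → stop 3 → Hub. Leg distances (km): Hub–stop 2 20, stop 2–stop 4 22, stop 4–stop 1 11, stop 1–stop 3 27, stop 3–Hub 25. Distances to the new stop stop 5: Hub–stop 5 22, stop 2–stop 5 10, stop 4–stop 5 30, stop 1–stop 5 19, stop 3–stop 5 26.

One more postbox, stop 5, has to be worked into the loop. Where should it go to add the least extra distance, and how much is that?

+12 km — insert stop 5 between Hub and stop 2.

Insertion cost between consecutive stops i–j is d(i,stop 5) + d(stop 5,j) − d(i,j):
  between Hub and stop 2: 22 + 10 − 20 = 12
  between stop 2 and stop 4: 10 + 30 − 22 = 18
  between stop 4 and stop 1: 30 + 19 − 11 = 38
  between stop 1 and stop 3: 19 + 26 − 27 = 18
  between stop 3 and Hub: 26 + 22 − 25 = 23
Cheapest insertion is between Hub and stop 2, adding 12.
New total = 105 + 12 = 117.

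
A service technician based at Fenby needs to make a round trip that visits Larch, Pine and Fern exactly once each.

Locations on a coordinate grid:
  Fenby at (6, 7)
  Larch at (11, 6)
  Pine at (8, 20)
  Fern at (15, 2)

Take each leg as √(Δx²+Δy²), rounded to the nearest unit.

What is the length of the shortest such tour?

Minimum total distance: 43.

With 3 stops there are 3!/2 = 3 distinct round trips (a route and its reverse cost the same).
Fenby - Larch - Pine - Fern - Fenby: 5+14+19+10 = 48
Fenby - Larch - Fern - Pine - Fenby: 5+6+19+13 = 43
Fenby - Pine - Larch - Fern - Fenby: 13+14+6+10 = 43
The minimum is 43.
One optimal route: Fenby → Larch → Fern → Pine → Fenby (or its reverse).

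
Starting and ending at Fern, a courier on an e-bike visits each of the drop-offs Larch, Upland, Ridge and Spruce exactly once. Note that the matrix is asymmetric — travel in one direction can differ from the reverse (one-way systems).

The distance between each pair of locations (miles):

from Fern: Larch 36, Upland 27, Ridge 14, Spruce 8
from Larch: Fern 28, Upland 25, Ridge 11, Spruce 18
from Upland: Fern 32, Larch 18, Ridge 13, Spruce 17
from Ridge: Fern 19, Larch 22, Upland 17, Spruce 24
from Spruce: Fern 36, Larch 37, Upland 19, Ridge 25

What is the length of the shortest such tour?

75 miles — the shortest possible round trip.

Fern → Larch → Upland → Ridge → Spruce → Fern: 36+25+13+24+36 = 134
Fern → Larch → Upland → Spruce → Ridge → Fern: 36+25+17+25+19 = 122
Fern → Larch → Ridge → Upland → Spruce → Fern: 36+11+17+17+36 = 117
Fern → Larch → Ridge → Spruce → Upland → Fern: 36+11+24+19+32 = 122
Fern → Larch → Spruce → Upland → Ridge → Fern: 36+18+19+13+19 = 105
Fern → Larch → Spruce → Ridge → Upland → Fern: 36+18+25+17+32 = 128
Fern → Upland → Larch → Ridge → Spruce → Fern: 27+18+11+24+36 = 116
Fern → Upland → Larch → Spruce → Ridge → Fern: 27+18+18+25+19 = 107
Fern → Upland → Ridge → Larch → Spruce → Fern: 27+13+22+18+36 = 116
Fern → Upland → Ridge → Spruce → Larch → Fern: 27+13+24+37+28 = 129
Fern → Upland → Spruce → Larch → Ridge → Fern: 27+17+37+11+19 = 111
Fern → Upland → Spruce → Ridge → Larch → Fern: 27+17+25+22+28 = 119
Fern → Ridge → Larch → Upland → Spruce → Fern: 14+22+25+17+36 = 114
Fern → Ridge → Larch → Spruce → Upland → Fern: 14+22+18+19+32 = 105
… (10 more)
Fern → Spruce → Upland → Larch → Ridge → Fern: 8+19+18+11+19 = 75  ← best
The minimum is 75.
One optimal route: Fern → Spruce → Upland → Larch → Ridge → Fern.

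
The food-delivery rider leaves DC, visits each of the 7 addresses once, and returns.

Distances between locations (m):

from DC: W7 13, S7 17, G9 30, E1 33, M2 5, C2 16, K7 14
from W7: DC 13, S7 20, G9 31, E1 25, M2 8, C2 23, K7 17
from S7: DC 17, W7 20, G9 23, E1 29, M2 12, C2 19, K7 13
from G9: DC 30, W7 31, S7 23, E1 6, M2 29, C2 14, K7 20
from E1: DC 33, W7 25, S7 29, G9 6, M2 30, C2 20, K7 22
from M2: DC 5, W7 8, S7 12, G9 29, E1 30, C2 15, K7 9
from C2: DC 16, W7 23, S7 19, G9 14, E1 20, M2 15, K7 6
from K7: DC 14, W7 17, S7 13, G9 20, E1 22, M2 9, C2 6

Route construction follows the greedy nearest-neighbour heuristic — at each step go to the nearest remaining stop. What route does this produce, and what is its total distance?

From DC: distances to unvisited — M2=5, W7=13, K7=14, C2=16, S7=17, G9=30, E1=33. Nearest is M2 (5).
From M2: distances to unvisited — W7=8, K7=9, S7=12, C2=15, G9=29, E1=30. Nearest is W7 (8).
From W7: distances to unvisited — K7=17, S7=20, C2=23, E1=25, G9=31. Nearest is K7 (17).
From K7: distances to unvisited — C2=6, S7=13, G9=20, E1=22. Nearest is C2 (6).
From C2: distances to unvisited — G9=14, S7=19, E1=20. Nearest is G9 (14).
From G9: distances to unvisited — E1=6, S7=23. Nearest is E1 (6).
From E1: distances to unvisited — S7=29. Nearest is S7 (29).
Return S7→DC: 17.
Total = 5 + 8 + 17 + 6 + 14 + 6 + 29 + 17 = 102.

Total distance 102 m via the nearest-neighbour route DC → M2 → W7 → K7 → C2 → G9 → E1 → S7 → DC.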